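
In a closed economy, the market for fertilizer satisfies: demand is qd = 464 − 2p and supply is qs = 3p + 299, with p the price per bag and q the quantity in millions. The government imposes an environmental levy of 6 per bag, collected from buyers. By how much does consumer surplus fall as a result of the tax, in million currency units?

Before the tax: set 464 − 2p = 3p + 299 → p* = 33, q* = 398.
With the tax collected from buyers, demand (in seller-price terms) shifts: qd = 464 − 2(p + 6).
Solving gives q = 390.8 with buyers paying 36.6 and suppliers receiving 30.6 (the 6 wedge).
ΔCS is the trapezoid between Q = 390.8 and Q = 398 of height 3.6: ½ · (398 + 390.8) · 3.6 = 1419.84.

Consumer surplus falls by 1419.84 million.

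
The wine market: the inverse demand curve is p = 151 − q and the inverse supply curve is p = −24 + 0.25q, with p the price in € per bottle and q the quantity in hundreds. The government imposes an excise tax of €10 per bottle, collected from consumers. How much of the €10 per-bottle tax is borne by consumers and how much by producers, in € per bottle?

Inverting to q(p) form: qd = 151 − p; qs = 4p + 96.
Without the tax, 151 − p = 4p + 96 gives 5p = 55, so p* = €11 and q* = 140.
With the tax collected from consumers, demand (in seller-price terms) shifts: qd = 151 − (p + 10).
New equilibrium: consumers pay €19, producers receive €9, q = 132. (Wedge: pb − ps = 10.)
Burden on consumers: €8; on producers: €2. (They sum to €10.)

Consumers bear €8 per bottle; producers bear €2 per bottle.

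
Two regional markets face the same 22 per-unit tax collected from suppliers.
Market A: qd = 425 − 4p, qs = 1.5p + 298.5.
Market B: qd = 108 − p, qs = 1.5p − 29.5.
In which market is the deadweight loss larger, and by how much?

Market A, by 118.8.

Market A: pre-tax p* = 23, q* = 333; post-tax q = 309; deadweight loss = 264.
Market B: pre-tax p* = 55, q* = 53; post-tax q = 39.8; deadweight loss = 145.2.
Difference: 264 vs 145.2 → market A is larger by 118.8.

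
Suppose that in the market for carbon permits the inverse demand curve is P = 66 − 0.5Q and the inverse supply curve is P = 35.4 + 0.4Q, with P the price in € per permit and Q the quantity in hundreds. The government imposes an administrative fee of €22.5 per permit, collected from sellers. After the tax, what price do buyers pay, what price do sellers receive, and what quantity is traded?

Buyers pay €61.5; sellers receive €39; quantity = 9.

Inverting to Q(P) form: Qd = 132 − 2P; Qs = 2.5P − 88.5.
Before the tax: set 132 − 2P = 2.5P − 88.5 → P* = €49, Q* = 34.
With the tax collected from sellers, supply shifts: Qs = 2.5(P − 22.5) − 88.5.
Solving gives Q = 9 with buyers paying €61.5 and sellers receiving €39 (the €22.5 wedge).
The less price-elastic side of the market bears the larger share of a per-unit tax.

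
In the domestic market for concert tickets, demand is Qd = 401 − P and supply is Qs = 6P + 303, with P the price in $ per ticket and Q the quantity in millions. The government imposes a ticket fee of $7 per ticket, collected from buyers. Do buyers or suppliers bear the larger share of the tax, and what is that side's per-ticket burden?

Buyers bear the larger share: $6 per ticket.

Without the tax, 401 − P = 6P + 303 gives 7P = 98, so P* = $14 and Q* = 387.
With the tax collected from buyers, demand (in seller-price terms) shifts: Qd = 401 − (P + 7).
Solving gives Q = 381 with buyers paying $20 and suppliers receiving $13 (the $7 wedge).
Per-ticket burden: buyers $6, suppliers $1.
Buyers take the larger share because demand is less price-elastic here (demand slope 1 vs supply slope 6).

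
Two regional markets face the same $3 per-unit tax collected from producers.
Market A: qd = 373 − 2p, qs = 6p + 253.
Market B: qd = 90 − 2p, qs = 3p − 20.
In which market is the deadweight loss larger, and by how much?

Market A, by $1.35.

Market A: pre-tax p* = $15, q* = 343; post-tax q = 338.5; deadweight loss = $6.75.
Market B: pre-tax p* = $22, q* = 46; post-tax q = 42.4; deadweight loss = $5.4.
Difference: $6.75 vs $5.4 → market A is larger by $1.35.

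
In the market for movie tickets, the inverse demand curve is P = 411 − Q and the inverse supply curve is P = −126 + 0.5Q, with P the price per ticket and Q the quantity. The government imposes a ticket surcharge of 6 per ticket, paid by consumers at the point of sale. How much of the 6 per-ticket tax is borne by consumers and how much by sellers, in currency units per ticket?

Consumers bear 4 per ticket; sellers bear 2 per ticket.

Rewrite in direct form: Qd = 411 − P and Qs = 2P + 252.
Without the tax, 411 − P = 2P + 252 gives 3P = 159, so P* = 53 and Q* = 358.
With the tax collected from consumers, demand (in seller-price terms) shifts: Qd = 411 − (P + 6).
New equilibrium: consumers pay 57, sellers receive 51, Q = 354. (Wedge: Pb − Ps = 6.)
Burden on consumers: 4; on sellers: 2. (They sum to 6.)
The less price-elastic side of the market bears the larger share of a per-unit tax.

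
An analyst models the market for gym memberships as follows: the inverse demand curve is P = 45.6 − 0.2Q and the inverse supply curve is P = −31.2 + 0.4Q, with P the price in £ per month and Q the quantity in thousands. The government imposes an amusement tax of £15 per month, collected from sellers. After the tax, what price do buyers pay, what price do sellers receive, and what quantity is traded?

Buyers pay £25; sellers receive £10; quantity = 103.

Inverting to Q(P) form: Qd = 228 − 5P; Qs = 2.5P + 78.
Without the tax, 228 − 5P = 2.5P + 78 gives 7.5P = 150, so P* = £20 and Q* = 128.
With the tax collected from sellers, supply shifts: Qs = 2.5(P − 15) + 78.
New equilibrium: buyers pay £25, sellers receive £10, Q = 103. (Wedge: Pb − Ps = 15.)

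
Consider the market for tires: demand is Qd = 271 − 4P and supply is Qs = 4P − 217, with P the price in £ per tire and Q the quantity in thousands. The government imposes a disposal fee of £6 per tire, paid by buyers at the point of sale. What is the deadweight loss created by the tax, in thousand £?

Deadweight loss = £36 thousand.

Before the tax: set 271 − 4P = 4P − 217 → P* = £61, Q* = 27.
With the tax collected from buyers, demand (in seller-price terms) shifts: Qd = 271 − 4(P + 6).
New equilibrium: buyers pay £64, sellers receive £58, Q = 15. (Wedge: Pb − Ps = 6.)
Quantity falls by |ΔQ| = |27 − 15| = 12.
DWL = ½ · t · |ΔQ| = ½ · 6 · 12 = £36.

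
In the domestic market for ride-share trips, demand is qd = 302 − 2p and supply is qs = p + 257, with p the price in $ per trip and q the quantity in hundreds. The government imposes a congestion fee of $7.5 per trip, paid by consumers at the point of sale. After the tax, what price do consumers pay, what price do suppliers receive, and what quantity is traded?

Before the tax: set 302 − 2p = p + 257 → p* = $15, q* = 272.
With the tax collected from consumers, demand (in seller-price terms) shifts: qd = 302 − 2(p + 7.5).
Solving gives q = 267 with consumers paying $17.5 and suppliers receiving $10 (the $7.5 wedge).
The less price-elastic side of the market bears the larger share of a per-unit tax.

Consumers pay $17.5; suppliers receive $10; quantity = 267.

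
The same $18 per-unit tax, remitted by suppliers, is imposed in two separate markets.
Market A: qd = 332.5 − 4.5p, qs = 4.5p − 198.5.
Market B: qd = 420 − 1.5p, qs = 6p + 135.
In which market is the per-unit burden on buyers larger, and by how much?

Market B, by $5.4.

Market A: pre-tax p* = $59, q* = 67; post-tax q = 26.5; per-unit burden on buyers = $9.
Market B: pre-tax p* = $38, q* = 363; post-tax q = 341.4; per-unit burden on buyers = $14.4.
Difference: $9 vs $14.4 → market B is larger by $5.4.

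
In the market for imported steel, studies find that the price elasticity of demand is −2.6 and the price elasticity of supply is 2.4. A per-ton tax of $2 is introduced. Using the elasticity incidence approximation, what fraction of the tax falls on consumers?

Incidence ratio: consumers' share ≈ εs / (εs + |εd|) = 2.4 / (2.4 + 2.6) = 0.48.
Supply is the less elastic side, so consumers bear the smaller share.

Consumers' share ≈ 0.48.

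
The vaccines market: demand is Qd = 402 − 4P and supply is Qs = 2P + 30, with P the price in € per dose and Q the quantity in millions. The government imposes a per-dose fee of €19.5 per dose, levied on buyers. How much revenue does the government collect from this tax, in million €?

Before the tax: set 402 − 4P = 2P + 30 → P* = €62, Q* = 154.
With the tax collected from buyers, demand (in seller-price terms) shifts: Qd = 402 − 4(P + 19.5).
Solving gives Q = 128 with buyers paying €68.5 and suppliers receiving €49 (the €19.5 wedge).
Revenue = t · Q = 19.5 · 128 = €2496.

Tax revenue = €2496 million.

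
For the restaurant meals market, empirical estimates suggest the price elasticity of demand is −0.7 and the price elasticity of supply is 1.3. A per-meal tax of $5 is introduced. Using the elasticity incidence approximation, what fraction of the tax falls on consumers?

Consumers' share ≈ 0.65.

Incidence ratio: consumers' share ≈ εs / (εs + |εd|) = 1.3 / (1.3 + 0.7) = 0.65.
Supply is the more elastic side, so consumers bear the larger share.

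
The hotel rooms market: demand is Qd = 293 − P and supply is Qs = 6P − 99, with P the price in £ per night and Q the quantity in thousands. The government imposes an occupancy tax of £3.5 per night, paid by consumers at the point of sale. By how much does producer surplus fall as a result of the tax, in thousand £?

Producer surplus falls by £117.75 thousand.

Without the tax, 293 − P = 6P − 99 gives 7P = 392, so P* = £56 and Q* = 237.
With the tax collected from consumers, demand (in seller-price terms) shifts: Qd = 293 − (P + 3.5).
Solving gives Q = 234 with consumers paying £59 and producers receiving £55.5 (the £3.5 wedge).
ΔPS is the trapezoid between Q = 234 and Q = 237 of height £0.5: ½ · (237 + 234) · 0.5 = £117.75.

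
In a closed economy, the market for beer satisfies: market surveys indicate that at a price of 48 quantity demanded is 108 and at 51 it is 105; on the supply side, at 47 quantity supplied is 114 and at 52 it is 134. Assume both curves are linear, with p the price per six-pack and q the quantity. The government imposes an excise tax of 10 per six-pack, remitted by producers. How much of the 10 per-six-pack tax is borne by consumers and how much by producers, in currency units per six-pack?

Consumers bear 8 per six-pack; producers bear 2 per six-pack.

Demand slope: (105 − 108)/(51 − 48) = -1, so qd = 156 − p.
Supply slope: (134 − 114)/(52 − 47) = 4, so qs = 4p − 74.
Before the tax: set 156 − p = 4p − 74 → p* = 46, q* = 110.
With the tax collected from producers, supply shifts: qs = 4(p − 10) − 74.
New equilibrium: consumers pay 54, producers receive 44, q = 102. (Wedge: pb − ps = 10.)
Burden on consumers: 8; on producers: 2. (They sum to 10.)
The less price-elastic side of the market bears the larger share of a per-unit tax.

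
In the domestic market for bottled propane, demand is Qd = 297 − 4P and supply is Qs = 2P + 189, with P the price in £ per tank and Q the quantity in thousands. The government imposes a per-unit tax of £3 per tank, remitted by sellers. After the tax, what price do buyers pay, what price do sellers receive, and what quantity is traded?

Buyers pay £19; sellers receive £16; quantity = 221.

Before the tax: set 297 − 4P = 2P + 189 → P* = £18, Q* = 225.
With the tax collected from sellers, supply shifts: Qs = 2(P − 3) + 189.
New equilibrium: buyers pay £19, sellers receive £16, Q = 221. (Wedge: Pb − Ps = 3.)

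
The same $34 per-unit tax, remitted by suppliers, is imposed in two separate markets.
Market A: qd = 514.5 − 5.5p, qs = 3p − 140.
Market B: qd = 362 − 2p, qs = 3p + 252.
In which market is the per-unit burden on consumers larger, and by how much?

Market B, by $8.4.

Market A: pre-tax p* = $77, q* = 91; post-tax q = 25; per-unit burden on consumers = $12.
Market B: pre-tax p* = $22, q* = 318; post-tax q = 277.2; per-unit burden on consumers = $20.4.
Difference: $12 vs $20.4 → market B is larger by $8.4.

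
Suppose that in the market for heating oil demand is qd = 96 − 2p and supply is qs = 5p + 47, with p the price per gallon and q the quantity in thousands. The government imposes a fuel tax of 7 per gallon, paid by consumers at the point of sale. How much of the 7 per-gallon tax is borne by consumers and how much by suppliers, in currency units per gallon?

Before the tax: set 96 − 2p = 5p + 47 → p* = 7, q* = 82.
With the tax collected from consumers, demand (in seller-price terms) shifts: qd = 96 − 2(p + 7).
New equilibrium: consumers pay 12, suppliers receive 5, q = 72. (Wedge: pb − ps = 7.)
Burden on consumers: 5; on suppliers: 2. (They sum to 7.)
The less price-elastic side of the market bears the larger share of a per-unit tax.

Consumers bear 5 per gallon; suppliers bear 2 per gallon.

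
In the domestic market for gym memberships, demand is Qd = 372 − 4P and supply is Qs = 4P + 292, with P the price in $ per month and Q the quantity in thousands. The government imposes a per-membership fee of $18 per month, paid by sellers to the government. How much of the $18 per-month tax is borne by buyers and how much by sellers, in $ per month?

Without the tax, 372 − 4P = 4P + 292 gives 8P = 80, so P* = $10 and Q* = 332.
With the tax collected from sellers, supply shifts: Qs = 4(P − 18) + 292.
Solving gives Q = 296 with buyers paying $19 and sellers receiving $1 (the $18 wedge).
Burden on buyers: $9; on sellers: $9. (They sum to $18.)

Buyers bear $9 per month; sellers bear $9 per month.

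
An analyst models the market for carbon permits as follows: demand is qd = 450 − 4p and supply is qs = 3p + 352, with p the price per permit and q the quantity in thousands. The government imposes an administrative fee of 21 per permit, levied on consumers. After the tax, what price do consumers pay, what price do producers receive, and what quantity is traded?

Before the tax: set 450 − 4p = 3p + 352 → p* = 14, q* = 394.
With the tax collected from consumers, demand (in seller-price terms) shifts: qd = 450 − 4(p + 21).
Solving gives q = 358 with consumers paying 23 and producers receiving 2 (the 21 wedge).

Consumers pay 23; producers receive 2; quantity = 358.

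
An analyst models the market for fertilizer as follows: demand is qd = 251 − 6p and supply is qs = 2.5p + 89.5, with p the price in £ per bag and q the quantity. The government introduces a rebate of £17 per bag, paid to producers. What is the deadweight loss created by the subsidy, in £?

Deadweight loss = £255.

Before the subsidy: set 251 − 6p = 2.5p + 89.5 → p* = £19, q* = 137.
With a per-unit subsidy paid to producers, each receives p + 17 per unit sold, so supply becomes qs = 2.5(p + 17) + 89.5.
Solving gives q = 167 with buyers paying £14 and producers receiving £31 (the £17 wedge).
Quantity rises by |ΔQ| = |137 − 167| = 30.
DWL = ½ · t · |ΔQ| = ½ · 17 · 30 = £255.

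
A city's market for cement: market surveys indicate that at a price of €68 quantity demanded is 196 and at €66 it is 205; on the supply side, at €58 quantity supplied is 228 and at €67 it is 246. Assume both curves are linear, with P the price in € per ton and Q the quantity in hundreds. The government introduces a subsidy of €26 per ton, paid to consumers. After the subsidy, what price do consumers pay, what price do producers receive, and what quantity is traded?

Consumers pay €52; producers receive €78; quantity = 268.

Demand slope: (205 − 196)/(66 − 68) = -4.5, so Qd = 502 − 4.5P.
Supply slope: (246 − 228)/(67 − 58) = 2, so Qs = 2P + 112.
Before the subsidy: set 502 − 4.5P = 2P + 112 → P* = €60, Q* = 232.
With a per-unit subsidy paid to consumers, each effectively pays P − 26, so demand becomes Qd = 502 − 4.5(P − 26).
Solving gives Q = 268 with consumers paying €52 and producers receiving €78 (the €26 wedge).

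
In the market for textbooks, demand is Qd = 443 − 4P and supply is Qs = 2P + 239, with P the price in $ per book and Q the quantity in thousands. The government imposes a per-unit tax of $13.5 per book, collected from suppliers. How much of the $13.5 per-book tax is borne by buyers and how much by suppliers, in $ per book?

Buyers bear $4.5 per book; suppliers bear $9 per book.

Without the tax, 443 − 4P = 2P + 239 gives 6P = 204, so P* = $34 and Q* = 307.
With the tax collected from suppliers, supply shifts: Qs = 2(P − 13.5) + 239.
Solving gives Q = 289 with buyers paying $38.5 and suppliers receiving $25 (the $13.5 wedge).
Burden on buyers: $4.5; on suppliers: $9. (They sum to $13.5.)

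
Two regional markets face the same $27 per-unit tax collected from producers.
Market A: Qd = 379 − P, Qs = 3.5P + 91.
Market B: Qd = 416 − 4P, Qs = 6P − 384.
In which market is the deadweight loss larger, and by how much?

Market A: pre-tax P* = $64, Q* = 315; post-tax Q = 294; deadweight loss = $283.5.
Market B: pre-tax P* = $80, Q* = 96; post-tax Q = 31.2; deadweight loss = $874.8.
Difference: $283.5 vs $874.8 → market B is larger by $591.3.

Market B, by $591.3.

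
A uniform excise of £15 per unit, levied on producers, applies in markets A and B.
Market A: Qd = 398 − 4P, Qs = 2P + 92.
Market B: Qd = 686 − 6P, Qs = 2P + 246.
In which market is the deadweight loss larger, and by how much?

Market A: pre-tax P* = £51, Q* = 194; post-tax Q = 174; deadweight loss = £150.
Market B: pre-tax P* = £55, Q* = 356; post-tax Q = 333.5; deadweight loss = £168.75.
Difference: £150 vs £168.75 → market B is larger by £18.75.

Market B, by £18.75.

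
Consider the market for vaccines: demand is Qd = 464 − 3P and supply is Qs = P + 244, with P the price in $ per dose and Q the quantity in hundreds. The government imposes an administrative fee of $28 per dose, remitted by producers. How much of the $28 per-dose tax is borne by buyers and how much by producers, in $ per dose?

Buyers bear $7 per dose; producers bear $21 per dose.

Without the tax, 464 − 3P = P + 244 gives 4P = 220, so P* = $55 and Q* = 299.
With the tax collected from producers, supply shifts: Qs = (P − 28) + 244.
New equilibrium: buyers pay $62, producers receive $34, Q = 278. (Wedge: Pb − Ps = 28.)
Burden on buyers: $7; on producers: $21. (They sum to $28.)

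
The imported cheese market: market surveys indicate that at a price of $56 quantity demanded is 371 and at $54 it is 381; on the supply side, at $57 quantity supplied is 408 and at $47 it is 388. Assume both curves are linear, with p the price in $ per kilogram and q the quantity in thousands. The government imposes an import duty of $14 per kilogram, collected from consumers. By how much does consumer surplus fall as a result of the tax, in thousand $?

Consumer surplus falls by $1544 thousand.

Demand slope: (381 − 371)/(54 − 56) = -5, so qd = 651 − 5p.
Supply slope: (388 − 408)/(47 − 57) = 2, so qs = 2p + 294.
Without the tax, 651 − 5p = 2p + 294 gives 7p = 357, so p* = $51 and q* = 396.
With the tax collected from consumers, demand (in seller-price terms) shifts: qd = 651 − 5(p + 14).
Solving gives q = 376 with consumers paying $55 and suppliers receiving $41 (the $14 wedge).
ΔCS is the trapezoid between Q = 376 and Q = 396 of height $4: ½ · (396 + 376) · 4 = $1544.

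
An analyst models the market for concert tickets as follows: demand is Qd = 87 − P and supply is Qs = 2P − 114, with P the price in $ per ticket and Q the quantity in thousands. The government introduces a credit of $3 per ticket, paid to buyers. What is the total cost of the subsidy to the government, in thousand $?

Without the subsidy, 87 − P = 2P − 114 gives 3P = 201, so P* = $67 and Q* = 20.
With a per-unit subsidy paid to buyers, each effectively pays P − 3, so demand becomes Qd = 87 − (P − 3).
Solving gives Q = 22 with buyers paying $65 and suppliers receiving $68 (the $3 wedge).
Outlay = t · Q = 3 · 22 = $66.

Government outlay = $66 thousand.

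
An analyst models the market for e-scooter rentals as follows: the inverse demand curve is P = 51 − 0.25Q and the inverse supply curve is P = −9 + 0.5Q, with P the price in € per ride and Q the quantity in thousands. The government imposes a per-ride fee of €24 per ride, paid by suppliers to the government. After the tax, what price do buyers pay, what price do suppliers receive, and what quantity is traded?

Buyers pay €39; suppliers receive €15; quantity = 48.

Rewrite in direct form: Qd = 204 − 4P and Qs = 2P + 18.
Before the tax: set 204 − 4P = 2P + 18 → P* = €31, Q* = 80.
With the tax collected from suppliers, supply shifts: Qs = 2(P − 24) + 18.
Solving gives Q = 48 with buyers paying €39 and suppliers receiving €15 (the €24 wedge).
The less price-elastic side of the market bears the larger share of a per-unit tax.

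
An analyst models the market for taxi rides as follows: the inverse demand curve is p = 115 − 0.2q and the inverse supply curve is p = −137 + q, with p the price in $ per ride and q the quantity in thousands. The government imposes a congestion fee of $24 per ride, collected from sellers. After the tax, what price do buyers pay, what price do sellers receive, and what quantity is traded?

Buyers pay $77; sellers receive $53; quantity = 190.

Rewrite in direct form: qd = 575 − 5p and qs = p + 137.
Without the tax, 575 − 5p = p + 137 gives 6p = 438, so p* = $73 and q* = 210.
With the tax collected from sellers, supply shifts: qs = (p − 24) + 137.
New equilibrium: buyers pay $77, sellers receive $53, q = 190. (Wedge: pb − ps = 24.)
The less price-elastic side of the market bears the larger share of a per-unit tax.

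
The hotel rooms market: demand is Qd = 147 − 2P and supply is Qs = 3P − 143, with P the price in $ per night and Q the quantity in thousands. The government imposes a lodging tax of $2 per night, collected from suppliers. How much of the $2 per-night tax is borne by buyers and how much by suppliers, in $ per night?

Before the tax: set 147 − 2P = 3P − 143 → P* = $58, Q* = 31.
With the tax collected from suppliers, supply shifts: Qs = 3(P − 2) − 143.
New equilibrium: buyers pay $59.2, suppliers receive $57.2, Q = 28.6. (Wedge: Pb − Ps = 2.)
Burden on buyers: $1.2; on suppliers: $0.8. (They sum to $2.)
The less price-elastic side of the market bears the larger share of a per-unit tax.

Buyers bear $1.2 per night; suppliers bear $0.8 per night.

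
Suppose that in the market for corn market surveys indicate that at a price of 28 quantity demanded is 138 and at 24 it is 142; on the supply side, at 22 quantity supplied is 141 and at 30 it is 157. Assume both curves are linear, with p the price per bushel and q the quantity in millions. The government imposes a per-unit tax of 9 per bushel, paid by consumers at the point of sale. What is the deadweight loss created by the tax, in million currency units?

Deadweight loss = 27 million.

Demand slope: (142 − 138)/(24 − 28) = -1, so qd = 166 − p.
Supply slope: (157 − 141)/(30 − 22) = 2, so qs = 2p + 97.
Before the tax: set 166 − p = 2p + 97 → p* = 23, q* = 143.
With the tax collected from consumers, demand (in seller-price terms) shifts: qd = 166 − (p + 9).
Solving gives q = 137 with consumers paying 29 and suppliers receiving 20 (the 9 wedge).
Quantity falls by |ΔQ| = |143 − 137| = 6.
DWL = ½ · t · |ΔQ| = ½ · 9 · 6 = 27.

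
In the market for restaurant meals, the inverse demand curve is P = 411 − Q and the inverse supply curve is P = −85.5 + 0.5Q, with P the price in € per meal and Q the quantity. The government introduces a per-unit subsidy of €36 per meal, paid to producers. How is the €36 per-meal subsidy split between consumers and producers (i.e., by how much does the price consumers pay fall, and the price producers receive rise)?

Rewrite in direct form: Qd = 411 − P and Qs = 2P + 171.
Before the subsidy: set 411 − P = 2P + 171 → P* = €80, Q* = 331.
With a per-unit subsidy paid to producers, each receives P + 36 per unit sold, so supply becomes Qs = 2(P + 36) + 171.
New equilibrium: consumers pay €56, producers receive €92, Q = 355. (Wedge: Pb − Ps = −36.)
Gain to consumers: €24; to producers: €12. (They sum to €36.)

Consumers gain €24 per meal; producers gain €12 per meal.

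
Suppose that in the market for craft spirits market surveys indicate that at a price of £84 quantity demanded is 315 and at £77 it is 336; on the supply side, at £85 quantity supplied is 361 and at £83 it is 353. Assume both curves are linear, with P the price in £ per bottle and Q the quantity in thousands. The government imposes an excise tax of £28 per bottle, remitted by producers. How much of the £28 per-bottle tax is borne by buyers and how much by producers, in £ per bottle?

Demand slope: (336 − 315)/(77 − 84) = -3, so Qd = 567 − 3P.
Supply slope: (353 − 361)/(83 − 85) = 4, so Qs = 4P + 21.
Without the tax, 567 − 3P = 4P + 21 gives 7P = 546, so P* = £78 and Q* = 333.
With the tax collected from producers, supply shifts: Qs = 4(P − 28) + 21.
New equilibrium: buyers pay £94, producers receive £66, Q = 285. (Wedge: Pb − Ps = 28.)
Burden on buyers: £16; on producers: £12. (They sum to £28.)
The less price-elastic side of the market bears the larger share of a per-unit tax.

Buyers bear £16 per bottle; producers bear £12 per bottle.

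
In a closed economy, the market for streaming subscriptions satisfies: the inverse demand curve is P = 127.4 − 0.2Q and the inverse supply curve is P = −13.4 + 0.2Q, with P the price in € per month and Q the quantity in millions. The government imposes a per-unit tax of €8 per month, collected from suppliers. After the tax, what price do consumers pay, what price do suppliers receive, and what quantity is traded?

Consumers pay €61; suppliers receive €53; quantity = 332.

Inverting to Q(P) form: Qd = 637 − 5P; Qs = 5P + 67.
Before the tax: set 637 − 5P = 5P + 67 → P* = €57, Q* = 352.
With the tax collected from suppliers, supply shifts: Qs = 5(P − 8) + 67.
Solving gives Q = 332 with consumers paying €61 and suppliers receiving €53 (the €8 wedge).
The less price-elastic side of the market bears the larger share of a per-unit tax.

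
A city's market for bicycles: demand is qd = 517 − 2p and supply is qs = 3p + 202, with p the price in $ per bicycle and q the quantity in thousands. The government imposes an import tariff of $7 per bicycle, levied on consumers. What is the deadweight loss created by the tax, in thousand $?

Without the tax, 517 − 2p = 3p + 202 gives 5p = 315, so p* = $63 and q* = 391.
With the tax collected from consumers, demand (in seller-price terms) shifts: qd = 517 − 2(p + 7).
Solving gives q = 382.6 with consumers paying $67.2 and sellers receiving $60.2 (the $7 wedge).
Quantity falls by |ΔQ| = |391 − 382.6| = 8.4.
DWL = ½ · t · |ΔQ| = ½ · 7 · 8.4 = $29.4.

Deadweight loss = $29.4 thousand.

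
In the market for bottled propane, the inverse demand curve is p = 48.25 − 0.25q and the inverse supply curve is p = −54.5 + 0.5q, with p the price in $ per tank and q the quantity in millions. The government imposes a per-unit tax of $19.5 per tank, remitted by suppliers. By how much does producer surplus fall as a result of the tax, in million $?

Producer surplus falls by $1612 million.

Inverting to q(p) form: qd = 193 − 4p; qs = 2p + 109.
Before the tax: set 193 − 4p = 2p + 109 → p* = $14, q* = 137.
With the tax collected from suppliers, supply shifts: qs = 2(p − 19.5) + 109.
Solving gives q = 111 with buyers paying $20.5 and suppliers receiving $1 (the $19.5 wedge).
ΔPS is the trapezoid between Q = 111 and Q = 137 of height $13: ½ · (137 + 111) · 13 = $1612.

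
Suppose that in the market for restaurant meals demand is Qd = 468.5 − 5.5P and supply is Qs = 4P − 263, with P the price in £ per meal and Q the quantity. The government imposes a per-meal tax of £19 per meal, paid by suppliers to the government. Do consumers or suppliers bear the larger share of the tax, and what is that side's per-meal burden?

Suppliers bear the larger share: £11 per meal.

Before the tax: set 468.5 − 5.5P = 4P − 263 → P* = £77, Q* = 45.
With the tax collected from suppliers, supply shifts: Qs = 4(P − 19) − 263.
Solving gives Q = 1 with consumers paying £85 and suppliers receiving £66 (the £19 wedge).
Per-meal burden: consumers £8, suppliers £11.
Suppliers take the larger share because supply is less price-elastic here (demand slope 5.5 vs supply slope 4).
The less price-elastic side of the market bears the larger share of a per-unit tax.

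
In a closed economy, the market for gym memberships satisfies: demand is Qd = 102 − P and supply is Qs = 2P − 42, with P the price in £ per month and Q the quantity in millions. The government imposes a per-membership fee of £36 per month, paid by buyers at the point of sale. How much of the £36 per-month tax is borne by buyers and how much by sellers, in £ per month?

Without the tax, 102 − P = 2P − 42 gives 3P = 144, so P* = £48 and Q* = 54.
With the tax collected from buyers, demand (in seller-price terms) shifts: Qd = 102 − (P + 36).
New equilibrium: buyers pay £72, sellers receive £36, Q = 30. (Wedge: Pb − Ps = 36.)
Burden on buyers: £24; on sellers: £12. (They sum to £36.)
The less price-elastic side of the market bears the larger share of a per-unit tax.

Buyers bear £24 per month; sellers bear £12 per month.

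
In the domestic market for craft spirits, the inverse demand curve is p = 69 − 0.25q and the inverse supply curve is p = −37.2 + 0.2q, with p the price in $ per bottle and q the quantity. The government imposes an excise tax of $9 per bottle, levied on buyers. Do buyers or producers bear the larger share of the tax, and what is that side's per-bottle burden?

Rewrite in direct form: qd = 276 − 4p and qs = 5p + 186.
Before the tax: set 276 − 4p = 5p + 186 → p* = $10, q* = 236.
With the tax collected from buyers, demand (in seller-price terms) shifts: qd = 276 − 4(p + 9).
Solving gives q = 216 with buyers paying $15 and producers receiving $6 (the $9 wedge).
Per-bottle burden: buyers $5, producers $4.
Buyers take the larger share because demand is less price-elastic here (demand slope 4 vs supply slope 5).

Buyers bear the larger share: $5 per bottle.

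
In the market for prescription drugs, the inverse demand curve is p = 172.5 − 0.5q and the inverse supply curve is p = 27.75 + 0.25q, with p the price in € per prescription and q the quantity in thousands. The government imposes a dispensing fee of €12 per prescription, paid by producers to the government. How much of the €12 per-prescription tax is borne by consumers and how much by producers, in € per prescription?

Consumers bear €8 per prescription; producers bear €4 per prescription.

Rewrite in direct form: qd = 345 − 2p and qs = 4p − 111.
Without the tax, 345 − 2p = 4p − 111 gives 6p = 456, so p* = €76 and q* = 193.
With the tax collected from producers, supply shifts: qs = 4(p − 12) − 111.
New equilibrium: consumers pay €84, producers receive €72, q = 177. (Wedge: pb − ps = 12.)
Burden on consumers: €8; on producers: €4. (They sum to €12.)
The less price-elastic side of the market bears the larger share of a per-unit tax.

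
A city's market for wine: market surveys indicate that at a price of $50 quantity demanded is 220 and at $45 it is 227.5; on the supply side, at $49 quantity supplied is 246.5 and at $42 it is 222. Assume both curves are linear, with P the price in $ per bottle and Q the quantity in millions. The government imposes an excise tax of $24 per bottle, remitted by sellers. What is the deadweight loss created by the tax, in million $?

Demand slope: (227.5 − 220)/(45 − 50) = -1.5, so Qd = 295 − 1.5P.
Supply slope: (222 − 246.5)/(42 − 49) = 3.5, so Qs = 3.5P + 75.
Without the tax, 295 − 1.5P = 3.5P + 75 gives 5P = 220, so P* = $44 and Q* = 229.
With the tax collected from sellers, supply shifts: Qs = 3.5(P − 24) + 75.
New equilibrium: buyers pay $60.8, sellers receive $36.8, Q = 203.8. (Wedge: Pb − Ps = 24.)
Quantity falls by |ΔQ| = |229 − 203.8| = 25.2.
DWL = ½ · t · |ΔQ| = ½ · 24 · 25.2 = $302.4.

Deadweight loss = $302.4 million.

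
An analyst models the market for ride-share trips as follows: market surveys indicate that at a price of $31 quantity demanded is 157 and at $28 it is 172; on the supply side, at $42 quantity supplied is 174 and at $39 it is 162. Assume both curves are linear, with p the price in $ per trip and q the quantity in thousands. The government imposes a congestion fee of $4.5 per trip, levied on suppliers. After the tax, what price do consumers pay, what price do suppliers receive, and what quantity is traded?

Demand slope: (172 − 157)/(28 − 31) = -5, so qd = 312 − 5p.
Supply slope: (162 − 174)/(39 − 42) = 4, so qs = 4p + 6.
Without the tax, 312 − 5p = 4p + 6 gives 9p = 306, so p* = $34 and q* = 142.
With the tax collected from suppliers, supply shifts: qs = 4(p − 4.5) + 6.
New equilibrium: consumers pay $36, suppliers receive $31.5, q = 132. (Wedge: pb − ps = 4.5.)

Consumers pay $36; suppliers receive $31.5; quantity = 132.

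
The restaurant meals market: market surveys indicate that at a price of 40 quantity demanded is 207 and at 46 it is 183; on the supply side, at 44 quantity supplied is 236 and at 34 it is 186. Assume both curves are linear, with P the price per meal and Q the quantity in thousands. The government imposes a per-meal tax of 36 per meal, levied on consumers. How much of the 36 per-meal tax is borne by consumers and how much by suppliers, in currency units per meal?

Demand slope: (183 − 207)/(46 − 40) = -4, so Qd = 367 − 4P.
Supply slope: (186 − 236)/(34 − 44) = 5, so Qs = 5P + 16.
Without the tax, 367 − 4P = 5P + 16 gives 9P = 351, so P* = 39 and Q* = 211.
With the tax collected from consumers, demand (in seller-price terms) shifts: Qd = 367 − 4(P + 36).
Solving gives Q = 131 with consumers paying 59 and suppliers receiving 23 (the 36 wedge).
Burden on consumers: 20; on suppliers: 16. (They sum to 36.)
The less price-elastic side of the market bears the larger share of a per-unit tax.

Consumers bear 20 per meal; suppliers bear 16 per meal.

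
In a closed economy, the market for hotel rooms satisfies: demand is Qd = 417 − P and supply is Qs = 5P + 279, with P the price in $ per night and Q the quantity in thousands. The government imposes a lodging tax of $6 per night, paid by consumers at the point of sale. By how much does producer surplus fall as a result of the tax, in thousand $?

Before the tax: set 417 − P = 5P + 279 → P* = $23, Q* = 394.
With the tax collected from consumers, demand (in seller-price terms) shifts: Qd = 417 − (P + 6).
Solving gives Q = 389 with consumers paying $28 and producers receiving $22 (the $6 wedge).
ΔPS is the trapezoid between Q = 389 and Q = 394 of height $1: ½ · (394 + 389) · 1 = $391.5.

Producer surplus falls by $391.5 thousand.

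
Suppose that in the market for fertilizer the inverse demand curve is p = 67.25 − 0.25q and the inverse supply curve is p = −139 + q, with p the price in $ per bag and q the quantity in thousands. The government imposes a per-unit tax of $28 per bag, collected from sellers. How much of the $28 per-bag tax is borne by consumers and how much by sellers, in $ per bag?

Rewrite in direct form: qd = 269 − 4p and qs = p + 139.
Without the tax, 269 − 4p = p + 139 gives 5p = 130, so p* = $26 and q* = 165.
With the tax collected from sellers, supply shifts: qs = (p − 28) + 139.
Solving gives q = 142.6 with consumers paying $31.6 and sellers receiving $3.6 (the $28 wedge).
Burden on consumers: $5.6; on sellers: $22.4. (They sum to $28.)
The less price-elastic side of the market bears the larger share of a per-unit tax.

Consumers bear $5.6 per bag; sellers bear $22.4 per bag.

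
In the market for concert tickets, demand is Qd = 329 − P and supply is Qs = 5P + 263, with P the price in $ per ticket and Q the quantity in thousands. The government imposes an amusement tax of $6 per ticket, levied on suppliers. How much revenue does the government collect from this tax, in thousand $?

Without the tax, 329 − P = 5P + 263 gives 6P = 66, so P* = $11 and Q* = 318.
With the tax collected from suppliers, supply shifts: Qs = 5(P − 6) + 263.
Solving gives Q = 313 with buyers paying $16 and suppliers receiving $10 (the $6 wedge).
Revenue = t · Q = 6 · 313 = $1878.

Tax revenue = $1878 thousand.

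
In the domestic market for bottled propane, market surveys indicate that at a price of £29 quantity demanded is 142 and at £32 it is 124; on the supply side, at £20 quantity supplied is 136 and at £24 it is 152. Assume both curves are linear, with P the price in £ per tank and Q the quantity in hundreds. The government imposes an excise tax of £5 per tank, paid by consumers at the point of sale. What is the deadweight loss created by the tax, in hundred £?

Demand slope: (124 − 142)/(32 − 29) = -6, so Qd = 316 − 6P.
Supply slope: (152 − 136)/(24 − 20) = 4, so Qs = 4P + 56.
Without the tax, 316 − 6P = 4P + 56 gives 10P = 260, so P* = £26 and Q* = 160.
With the tax collected from consumers, demand (in seller-price terms) shifts: Qd = 316 − 6(P + 5).
New equilibrium: consumers pay £28, sellers receive £23, Q = 148. (Wedge: Pb − Ps = 5.)
Quantity falls by |ΔQ| = |160 − 148| = 12.
DWL = ½ · t · |ΔQ| = ½ · 5 · 12 = £30.

Deadweight loss = £30 hundred.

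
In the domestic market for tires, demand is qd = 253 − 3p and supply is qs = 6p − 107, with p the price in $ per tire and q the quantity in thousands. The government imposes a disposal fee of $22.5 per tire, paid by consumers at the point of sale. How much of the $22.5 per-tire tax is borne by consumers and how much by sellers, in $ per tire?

Before the tax: set 253 − 3p = 6p − 107 → p* = $40, q* = 133.
With the tax collected from consumers, demand (in seller-price terms) shifts: qd = 253 − 3(p + 22.5).
Solving gives q = 88 with consumers paying $55 and sellers receiving $32.5 (the $22.5 wedge).
Burden on consumers: $15; on sellers: $7.5. (They sum to $22.5.)
The less price-elastic side of the market bears the larger share of a per-unit tax.

Consumers bear $15 per tire; sellers bear $7.5 per tire.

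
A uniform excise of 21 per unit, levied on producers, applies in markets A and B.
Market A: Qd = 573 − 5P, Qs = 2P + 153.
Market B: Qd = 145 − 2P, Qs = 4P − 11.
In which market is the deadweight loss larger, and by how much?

Market A, by 21.

Market A: pre-tax P* = 60, Q* = 273; post-tax Q = 243; deadweight loss = 315.
Market B: pre-tax P* = 26, Q* = 93; post-tax Q = 65; deadweight loss = 294.
Difference: 315 vs 294 → market A is larger by 21.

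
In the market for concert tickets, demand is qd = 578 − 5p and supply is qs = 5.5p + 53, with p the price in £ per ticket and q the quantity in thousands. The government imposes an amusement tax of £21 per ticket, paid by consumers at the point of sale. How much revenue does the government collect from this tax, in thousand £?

Tax revenue = £5733 thousand.

Before the tax: set 578 − 5p = 5.5p + 53 → p* = £50, q* = 328.
With the tax collected from consumers, demand (in seller-price terms) shifts: qd = 578 − 5(p + 21).
Solving gives q = 273 with consumers paying £61 and suppliers receiving £40 (the £21 wedge).
Revenue = t · Q = 21 · 273 = £5733.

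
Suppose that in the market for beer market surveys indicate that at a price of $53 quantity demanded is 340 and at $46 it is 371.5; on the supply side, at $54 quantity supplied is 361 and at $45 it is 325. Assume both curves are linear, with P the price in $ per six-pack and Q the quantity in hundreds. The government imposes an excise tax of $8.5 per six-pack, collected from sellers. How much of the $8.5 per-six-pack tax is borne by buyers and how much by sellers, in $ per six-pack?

Buyers bear $4 per six-pack; sellers bear $4.5 per six-pack.

Demand slope: (371.5 − 340)/(46 − 53) = -4.5, so Qd = 578.5 − 4.5P.
Supply slope: (325 − 361)/(45 − 54) = 4, so Qs = 4P + 145.
Without the tax, 578.5 − 4.5P = 4P + 145 gives 8.5P = 433.5, so P* = $51 and Q* = 349.
With the tax collected from sellers, supply shifts: Qs = 4(P − 8.5) + 145.
New equilibrium: buyers pay $55, sellers receive $46.5, Q = 331. (Wedge: Pb − Ps = 8.5.)
Burden on buyers: $4; on sellers: $4.5. (They sum to $8.5.)
The less price-elastic side of the market bears the larger share of a per-unit tax.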